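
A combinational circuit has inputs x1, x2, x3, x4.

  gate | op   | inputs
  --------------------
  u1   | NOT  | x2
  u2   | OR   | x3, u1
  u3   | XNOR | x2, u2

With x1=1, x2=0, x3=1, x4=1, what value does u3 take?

0

u1 = NOT 0 = 1
u2 = 1 OR 1 = 1
u3 = 0 XNOR 1 = 0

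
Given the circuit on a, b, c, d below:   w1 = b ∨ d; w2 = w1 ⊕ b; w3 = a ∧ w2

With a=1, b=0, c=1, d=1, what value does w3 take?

w1 = 0 ∨ 1 = 1
w2 = 1 ⊕ 0 = 1
w3 = 1 ∧ 1 = 1

1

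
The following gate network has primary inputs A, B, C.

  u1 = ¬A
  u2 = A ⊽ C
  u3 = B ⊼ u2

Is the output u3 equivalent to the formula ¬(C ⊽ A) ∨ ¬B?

u2 = A ⊽ C
u3 = B ⊼ u2 = B ⊼ (A ⊽ C)
At A=0, B=1, C=0: circuit gives 0, formula gives 0.
At A=0, B=0, C=0: circuit gives 1, formula gives 1.
Agrees on all 8 inputs.

Yes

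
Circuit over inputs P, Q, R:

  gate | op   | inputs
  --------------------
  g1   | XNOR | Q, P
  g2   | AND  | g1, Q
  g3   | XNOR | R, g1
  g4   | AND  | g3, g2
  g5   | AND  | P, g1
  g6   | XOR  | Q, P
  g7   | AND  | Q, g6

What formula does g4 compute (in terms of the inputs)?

g1 = Q XNOR P
g2 = g1 AND Q = (Q XNOR P) AND Q
g3 = R XNOR g1 = R XNOR (Q XNOR P)
g4 = g3 AND g2 = (R XNOR (Q XNOR P)) AND ((Q XNOR P) AND Q)

(R XNOR (Q XNOR P)) AND ((Q XNOR P) AND Q)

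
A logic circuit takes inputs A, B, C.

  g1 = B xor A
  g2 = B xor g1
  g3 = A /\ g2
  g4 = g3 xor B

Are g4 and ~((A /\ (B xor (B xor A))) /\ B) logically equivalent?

No

g1 = B xor A
g2 = B xor g1 = B xor (B xor A)
g3 = A /\ g2 = A /\ (B xor (B xor A))
g4 = g3 xor B = (A /\ (B xor (B xor A))) xor B
At A=0, B=0, C=0: circuit gives 0, formula gives 1.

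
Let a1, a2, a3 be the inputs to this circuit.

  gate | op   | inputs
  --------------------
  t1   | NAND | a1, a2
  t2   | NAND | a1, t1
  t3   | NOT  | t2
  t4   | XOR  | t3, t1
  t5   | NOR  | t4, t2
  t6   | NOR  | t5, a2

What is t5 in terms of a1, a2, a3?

t1 = a1 NAND a2
t2 = a1 NAND t1 = a1 NAND (a1 NAND a2)
t3 = NOT t2 = NOT (a1 NAND (a1 NAND a2))
t4 = t3 XOR t1 = NOT (a1 NAND (a1 NAND a2)) XOR (a1 NAND a2)
t5 = t4 NOR t2 = (NOT (a1 NAND (a1 NAND a2)) XOR (a1 NAND a2)) NOR (a1 NAND (a1 NAND a2))

(NOT (a1 NAND (a1 NAND a2)) XOR (a1 NAND a2)) NOR (a1 NAND (a1 NAND a2))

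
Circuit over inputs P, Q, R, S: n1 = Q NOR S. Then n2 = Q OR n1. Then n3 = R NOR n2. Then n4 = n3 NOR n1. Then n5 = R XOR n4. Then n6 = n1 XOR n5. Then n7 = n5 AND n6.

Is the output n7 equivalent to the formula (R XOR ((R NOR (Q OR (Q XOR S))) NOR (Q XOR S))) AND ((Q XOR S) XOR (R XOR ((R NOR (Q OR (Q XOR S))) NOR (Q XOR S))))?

No

n1 = Q NOR S
n2 = Q OR n1 = Q OR (Q NOR S)
n3 = R NOR n2 = R NOR (Q OR (Q NOR S))
n4 = n3 NOR n1 = (R NOR (Q OR (Q NOR S))) NOR (Q NOR S)
n5 = R XOR n4 = R XOR ((R NOR (Q OR (Q NOR S))) NOR (Q NOR S))
n6 = n1 XOR n5 = (Q NOR S) XOR (R XOR ((R NOR (Q OR (Q NOR S))) NOR (Q NOR S)))
n7 = n5 AND n6 = (R XOR ((R NOR (Q OR (Q NOR S))) NOR (Q NOR S))) AND ((Q NOR S) XOR (R XOR ((R NOR (Q OR (Q NOR S))) NOR (Q NOR S))))
At P=0, Q=1, R=0, S=0: circuit gives 1, formula gives 0.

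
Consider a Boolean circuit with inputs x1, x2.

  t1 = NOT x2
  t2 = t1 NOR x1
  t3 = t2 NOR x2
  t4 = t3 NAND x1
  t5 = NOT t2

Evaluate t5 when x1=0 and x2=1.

t1 = NOT 1 = 0
t2 = 0 NOR 0 = 1
t5 = NOT 1 = 0

0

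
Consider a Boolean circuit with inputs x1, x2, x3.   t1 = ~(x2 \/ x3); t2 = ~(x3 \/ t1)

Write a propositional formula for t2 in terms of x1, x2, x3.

~(x3 \/ (~(x2 \/ x3)))

t1 = ~(x2 \/ x3)
t2 = ~(x3 \/ t1) = ~(x3 \/ (~(x2 \/ x3)))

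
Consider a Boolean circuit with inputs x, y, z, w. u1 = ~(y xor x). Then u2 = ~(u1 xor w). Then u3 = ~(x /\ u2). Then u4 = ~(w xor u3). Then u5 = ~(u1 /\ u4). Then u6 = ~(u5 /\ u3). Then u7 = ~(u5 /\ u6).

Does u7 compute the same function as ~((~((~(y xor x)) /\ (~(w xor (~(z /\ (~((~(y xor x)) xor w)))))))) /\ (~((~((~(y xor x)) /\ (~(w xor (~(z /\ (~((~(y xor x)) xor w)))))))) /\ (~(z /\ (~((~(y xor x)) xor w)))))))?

No

u1 = ~(y xor x)
u2 = ~(u1 xor w) = ~((~(y xor x)) xor w)
u3 = ~(x /\ u2) = ~(x /\ (~((~(y xor x)) xor w)))
u4 = ~(w xor u3) = ~(w xor (~(x /\ (~((~(y xor x)) xor w)))))
u5 = ~(u1 /\ u4) = ~((~(y xor x)) /\ (~(w xor (~(x /\ (~((~(y xor x)) xor w)))))))
u6 = ~(u5 /\ u3) = ~((~((~(y xor x)) /\ (~(w xor (~(x /\ (~((~(y xor x)) xor w)))))))) /\ (~(x /\ (~((~(y xor x)) xor w)))))
u7 = ~(u5 /\ u6) = ~((~((~(y xor x)) /\ (~(w xor (~(x /\ (~((~(y xor x)) xor w)))))))) /\ (~((~((~(y xor x)) /\ (~(w xor (~(x /\ (~((~(y xor x)) xor w)))))))) /\ (~(x /\ (~((~(y xor x)) xor w)))))))
At x=0, y=0, z=1, w=1: circuit gives 1, formula gives 0.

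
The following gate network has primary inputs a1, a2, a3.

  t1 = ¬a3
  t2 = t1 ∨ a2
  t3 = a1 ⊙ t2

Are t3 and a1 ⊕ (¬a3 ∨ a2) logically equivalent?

t1 = ¬a3
t2 = t1 ∨ a2 = ¬a3 ∨ a2
t3 = a1 ⊙ t2 = a1 ⊙ (¬a3 ∨ a2)
At a1=0, a2=0, a3=0: circuit gives 0, formula gives 1.

No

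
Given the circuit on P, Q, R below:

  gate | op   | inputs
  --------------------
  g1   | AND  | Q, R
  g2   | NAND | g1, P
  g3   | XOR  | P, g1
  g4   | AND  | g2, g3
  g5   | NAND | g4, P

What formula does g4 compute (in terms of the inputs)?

((Q AND R) NAND P) AND (P XOR (Q AND R))

g1 = Q AND R
g2 = g1 NAND P = (Q AND R) NAND P
g3 = P XOR g1 = P XOR (Q AND R)
g4 = g2 AND g3 = ((Q AND R) NAND P) AND (P XOR (Q AND R))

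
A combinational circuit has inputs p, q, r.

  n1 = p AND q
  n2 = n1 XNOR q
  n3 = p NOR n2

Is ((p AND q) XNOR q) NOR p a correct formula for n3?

Yes

n1 = p AND q
n2 = n1 XNOR q = (p AND q) XNOR q
n3 = p NOR n2 = p NOR ((p AND q) XNOR q)
At p=0, q=0, r=0: circuit gives 0, formula gives 0.
At p=0, q=1, r=0: circuit gives 1, formula gives 1.
Agrees on all 8 inputs.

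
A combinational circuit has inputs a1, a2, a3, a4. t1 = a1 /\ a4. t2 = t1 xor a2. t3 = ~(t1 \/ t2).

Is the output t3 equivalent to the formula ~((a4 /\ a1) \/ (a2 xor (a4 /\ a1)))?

Yes

t1 = a1 /\ a4
t2 = t1 xor a2 = (a1 /\ a4) xor a2
t3 = ~(t1 \/ t2) = ~((a1 /\ a4) \/ ((a1 /\ a4) xor a2))
At a1=0, a2=1, a3=0, a4=0: circuit gives 0, formula gives 0.
At a1=0, a2=0, a3=0, a4=0: circuit gives 1, formula gives 1.
Agrees on all 16 inputs.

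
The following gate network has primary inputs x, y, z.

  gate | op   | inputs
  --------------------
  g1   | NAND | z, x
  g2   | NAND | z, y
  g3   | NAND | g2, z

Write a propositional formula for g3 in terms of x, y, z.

(z NAND y) NAND z

g2 = z NAND y
g3 = g2 NAND z = (z NAND y) NAND z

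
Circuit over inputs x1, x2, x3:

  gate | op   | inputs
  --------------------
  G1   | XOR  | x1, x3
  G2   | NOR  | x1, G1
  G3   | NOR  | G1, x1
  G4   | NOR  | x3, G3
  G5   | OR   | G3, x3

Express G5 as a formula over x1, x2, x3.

((x1 XOR x3) NOR x1) OR x3

G1 = x1 XOR x3
G3 = G1 NOR x1 = (x1 XOR x3) NOR x1
G5 = G3 OR x3 = ((x1 XOR x3) NOR x1) OR x3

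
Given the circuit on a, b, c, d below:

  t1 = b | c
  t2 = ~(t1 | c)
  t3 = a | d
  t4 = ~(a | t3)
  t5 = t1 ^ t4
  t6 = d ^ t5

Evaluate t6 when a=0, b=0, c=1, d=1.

0

t1 = 0 | 1 = 1
t3 = 0 | 1 = 1
t4 = ~(0 | 1) = 0
t5 = 1 ^ 0 = 1
t6 = 1 ^ 1 = 0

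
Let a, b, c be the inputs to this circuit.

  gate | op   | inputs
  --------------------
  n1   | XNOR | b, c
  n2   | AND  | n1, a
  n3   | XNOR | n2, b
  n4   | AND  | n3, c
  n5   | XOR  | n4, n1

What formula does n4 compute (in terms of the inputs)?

n1 = b XNOR c
n2 = n1 AND a = (b XNOR c) AND a
n3 = n2 XNOR b = ((b XNOR c) AND a) XNOR b
n4 = n3 AND c = (((b XNOR c) AND a) XNOR b) AND c

(((b XNOR c) AND a) XNOR b) AND c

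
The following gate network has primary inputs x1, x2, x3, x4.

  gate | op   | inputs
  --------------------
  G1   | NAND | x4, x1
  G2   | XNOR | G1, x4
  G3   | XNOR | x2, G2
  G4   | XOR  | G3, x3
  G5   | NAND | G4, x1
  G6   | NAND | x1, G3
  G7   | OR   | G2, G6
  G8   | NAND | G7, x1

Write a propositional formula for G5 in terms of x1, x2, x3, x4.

G1 = x4 NAND x1
G2 = G1 XNOR x4 = (x4 NAND x1) XNOR x4
G3 = x2 XNOR G2 = x2 XNOR ((x4 NAND x1) XNOR x4)
G4 = G3 XOR x3 = (x2 XNOR ((x4 NAND x1) XNOR x4)) XOR x3
G5 = G4 NAND x1 = ((x2 XNOR ((x4 NAND x1) XNOR x4)) XOR x3) NAND x1

((x2 XNOR ((x4 NAND x1) XNOR x4)) XOR x3) NAND x1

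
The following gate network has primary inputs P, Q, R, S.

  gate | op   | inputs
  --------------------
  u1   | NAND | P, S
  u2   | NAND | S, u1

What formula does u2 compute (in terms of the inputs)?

u1 = P NAND S
u2 = S NAND u1 = S NAND (P NAND S)

S NAND (P NAND S)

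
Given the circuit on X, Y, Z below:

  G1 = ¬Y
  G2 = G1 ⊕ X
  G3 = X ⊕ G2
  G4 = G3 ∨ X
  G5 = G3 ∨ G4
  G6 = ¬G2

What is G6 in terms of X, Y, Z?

G1 = ¬Y
G2 = G1 ⊕ X = ¬Y ⊕ X
G6 = ¬G2 = ¬(¬Y ⊕ X)

¬(¬Y ⊕ X)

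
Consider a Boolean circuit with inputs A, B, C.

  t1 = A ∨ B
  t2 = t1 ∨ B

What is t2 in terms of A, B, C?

(A ∨ B) ∨ B

t1 = A ∨ B
t2 = t1 ∨ B = (A ∨ B) ∨ B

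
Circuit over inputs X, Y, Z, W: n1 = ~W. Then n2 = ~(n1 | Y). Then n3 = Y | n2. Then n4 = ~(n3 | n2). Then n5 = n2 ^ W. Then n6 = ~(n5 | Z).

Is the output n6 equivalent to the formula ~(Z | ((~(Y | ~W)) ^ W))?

Yes

n1 = ~W
n2 = ~(n1 | Y) = ~(~W | Y)
n5 = n2 ^ W = (~(~W | Y)) ^ W
n6 = ~(n5 | Z) = ~(((~(~W | Y)) ^ W) | Z)
At X=0, Y=0, Z=1, W=0: circuit gives 0, formula gives 0.
At X=0, Y=0, Z=0, W=0: circuit gives 1, formula gives 1.
Agrees on all 16 inputs.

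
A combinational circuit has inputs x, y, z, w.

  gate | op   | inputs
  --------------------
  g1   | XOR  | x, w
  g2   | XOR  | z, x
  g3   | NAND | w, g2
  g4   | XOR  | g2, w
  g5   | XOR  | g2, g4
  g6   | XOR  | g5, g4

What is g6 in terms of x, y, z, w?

((z XOR x) XOR ((z XOR x) XOR w)) XOR ((z XOR x) XOR w)

g2 = z XOR x
g4 = g2 XOR w = (z XOR x) XOR w
g5 = g2 XOR g4 = (z XOR x) XOR ((z XOR x) XOR w)
g6 = g5 XOR g4 = ((z XOR x) XOR ((z XOR x) XOR w)) XOR ((z XOR x) XOR w)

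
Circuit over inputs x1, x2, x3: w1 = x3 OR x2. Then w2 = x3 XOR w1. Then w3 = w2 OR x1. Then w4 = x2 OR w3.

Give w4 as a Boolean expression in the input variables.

w1 = x3 OR x2
w2 = x3 XOR w1 = x3 XOR (x3 OR x2)
w3 = w2 OR x1 = (x3 XOR (x3 OR x2)) OR x1
w4 = x2 OR w3 = x2 OR ((x3 XOR (x3 OR x2)) OR x1)

x2 OR ((x3 XOR (x3 OR x2)) OR x1)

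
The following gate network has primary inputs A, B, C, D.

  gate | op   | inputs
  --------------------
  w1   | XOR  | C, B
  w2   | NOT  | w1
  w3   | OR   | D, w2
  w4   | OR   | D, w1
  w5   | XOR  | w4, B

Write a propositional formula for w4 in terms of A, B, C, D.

D OR (C XOR B)

w1 = C XOR B
w4 = D OR w1 = D OR (C XOR B)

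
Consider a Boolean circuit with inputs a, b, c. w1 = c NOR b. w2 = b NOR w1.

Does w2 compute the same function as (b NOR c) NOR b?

Yes

w1 = c NOR b
w2 = b NOR w1 = b NOR (c NOR b)
At a=0, b=0, c=0: circuit gives 0, formula gives 0.
At a=0, b=0, c=1: circuit gives 1, formula gives 1.
Agrees on all 8 inputs.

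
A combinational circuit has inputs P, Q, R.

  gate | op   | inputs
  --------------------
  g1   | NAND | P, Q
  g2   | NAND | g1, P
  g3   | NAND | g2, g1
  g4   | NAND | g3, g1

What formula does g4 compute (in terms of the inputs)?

(((P NAND Q) NAND P) NAND (P NAND Q)) NAND (P NAND Q)

g1 = P NAND Q
g2 = g1 NAND P = (P NAND Q) NAND P
g3 = g2 NAND g1 = ((P NAND Q) NAND P) NAND (P NAND Q)
g4 = g3 NAND g1 = (((P NAND Q) NAND P) NAND (P NAND Q)) NAND (P NAND Q)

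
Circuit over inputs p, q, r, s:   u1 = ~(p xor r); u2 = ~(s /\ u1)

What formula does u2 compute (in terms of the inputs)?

~(s /\ (~(p xor r)))

u1 = ~(p xor r)
u2 = ~(s /\ u1) = ~(s /\ (~(p xor r)))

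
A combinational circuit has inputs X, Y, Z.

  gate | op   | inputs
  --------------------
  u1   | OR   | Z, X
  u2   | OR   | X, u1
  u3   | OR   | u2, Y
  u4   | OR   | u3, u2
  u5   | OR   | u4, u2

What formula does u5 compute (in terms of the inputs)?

u1 = Z OR X
u2 = X OR u1 = X OR (Z OR X)
u3 = u2 OR Y = (X OR (Z OR X)) OR Y
u4 = u3 OR u2 = ((X OR (Z OR X)) OR Y) OR (X OR (Z OR X))
u5 = u4 OR u2 = (((X OR (Z OR X)) OR Y) OR (X OR (Z OR X))) OR (X OR (Z OR X))

(((X OR (Z OR X)) OR Y) OR (X OR (Z OR X))) OR (X OR (Z OR X))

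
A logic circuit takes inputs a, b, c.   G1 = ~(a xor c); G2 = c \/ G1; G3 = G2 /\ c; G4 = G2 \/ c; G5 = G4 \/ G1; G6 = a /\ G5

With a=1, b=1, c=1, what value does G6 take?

1

G1 = ~(1 xor 1) = 1
G2 = 1 \/ 1 = 1
G4 = 1 \/ 1 = 1
G5 = 1 \/ 1 = 1
G6 = 1 /\ 1 = 1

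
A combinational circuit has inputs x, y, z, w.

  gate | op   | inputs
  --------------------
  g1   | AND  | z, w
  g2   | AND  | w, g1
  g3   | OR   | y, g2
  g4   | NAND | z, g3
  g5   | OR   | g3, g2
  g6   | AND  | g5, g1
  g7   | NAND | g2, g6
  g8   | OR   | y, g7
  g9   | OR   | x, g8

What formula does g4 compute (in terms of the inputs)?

z NAND (y OR (w AND (z AND w)))

g1 = z AND w
g2 = w AND g1 = w AND (z AND w)
g3 = y OR g2 = y OR (w AND (z AND w))
g4 = z NAND g3 = z NAND (y OR (w AND (z AND w)))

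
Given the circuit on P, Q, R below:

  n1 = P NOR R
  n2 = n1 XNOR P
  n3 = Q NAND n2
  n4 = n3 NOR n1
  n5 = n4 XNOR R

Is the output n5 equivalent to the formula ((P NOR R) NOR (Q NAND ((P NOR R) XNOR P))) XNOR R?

n1 = P NOR R
n2 = n1 XNOR P = (P NOR R) XNOR P
n3 = Q NAND n2 = Q NAND ((P NOR R) XNOR P)
n4 = n3 NOR n1 = (Q NAND ((P NOR R) XNOR P)) NOR (P NOR R)
n5 = n4 XNOR R = ((Q NAND ((P NOR R) XNOR P)) NOR (P NOR R)) XNOR R
At P=0, Q=0, R=1: circuit gives 0, formula gives 0.
At P=0, Q=0, R=0: circuit gives 1, formula gives 1.
Agrees on all 8 inputs.

Yes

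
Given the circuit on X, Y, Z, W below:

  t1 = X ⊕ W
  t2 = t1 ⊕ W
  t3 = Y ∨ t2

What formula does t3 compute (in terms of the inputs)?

t1 = X ⊕ W
t2 = t1 ⊕ W = (X ⊕ W) ⊕ W
t3 = Y ∨ t2 = Y ∨ ((X ⊕ W) ⊕ W)

Y ∨ ((X ⊕ W) ⊕ W)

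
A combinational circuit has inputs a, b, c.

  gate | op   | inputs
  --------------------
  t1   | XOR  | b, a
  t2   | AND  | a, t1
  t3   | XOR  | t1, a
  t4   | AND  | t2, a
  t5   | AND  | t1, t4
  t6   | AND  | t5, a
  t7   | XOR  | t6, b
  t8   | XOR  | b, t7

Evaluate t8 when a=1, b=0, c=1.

t1 = 0 XOR 1 = 1
t2 = 1 AND 1 = 1
t4 = 1 AND 1 = 1
t5 = 1 AND 1 = 1
t6 = 1 AND 1 = 1
t7 = 1 XOR 0 = 1
t8 = 0 XOR 1 = 1

1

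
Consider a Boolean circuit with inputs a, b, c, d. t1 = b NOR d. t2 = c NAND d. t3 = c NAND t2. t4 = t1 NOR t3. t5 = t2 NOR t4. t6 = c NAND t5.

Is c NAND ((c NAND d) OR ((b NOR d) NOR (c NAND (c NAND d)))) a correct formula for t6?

No

t1 = b NOR d
t2 = c NAND d
t3 = c NAND t2 = c NAND (c NAND d)
t4 = t1 NOR t3 = (b NOR d) NOR (c NAND (c NAND d))
t5 = t2 NOR t4 = (c NAND d) NOR ((b NOR d) NOR (c NAND (c NAND d)))
t6 = c NAND t5 = c NAND ((c NAND d) NOR ((b NOR d) NOR (c NAND (c NAND d))))
At a=0, b=0, c=1, d=0: circuit gives 1, formula gives 0.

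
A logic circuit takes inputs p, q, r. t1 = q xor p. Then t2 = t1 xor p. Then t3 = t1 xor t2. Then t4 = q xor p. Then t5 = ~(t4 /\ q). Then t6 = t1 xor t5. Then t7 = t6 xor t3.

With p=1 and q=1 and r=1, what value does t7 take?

0

t1 = 1 xor 1 = 0
t2 = 0 xor 1 = 1
t3 = 0 xor 1 = 1
t4 = 1 xor 1 = 0
t5 = ~(0 /\ 1) = 1
t6 = 0 xor 1 = 1
t7 = 1 xor 1 = 0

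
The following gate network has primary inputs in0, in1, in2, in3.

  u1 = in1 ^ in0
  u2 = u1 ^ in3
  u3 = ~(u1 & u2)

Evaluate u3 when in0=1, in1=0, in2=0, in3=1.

1

u1 = 0 ^ 1 = 1
u2 = 1 ^ 1 = 0
u3 = ~(1 & 0) = 1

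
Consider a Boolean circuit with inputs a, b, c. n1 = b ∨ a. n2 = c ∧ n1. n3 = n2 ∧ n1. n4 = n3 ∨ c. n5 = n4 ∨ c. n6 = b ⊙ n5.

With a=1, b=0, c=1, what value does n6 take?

n1 = 0 ∨ 1 = 1
n2 = 1 ∧ 1 = 1
n3 = 1 ∧ 1 = 1
n4 = 1 ∨ 1 = 1
n5 = 1 ∨ 1 = 1
n6 = 0 ⊙ 1 = 0

0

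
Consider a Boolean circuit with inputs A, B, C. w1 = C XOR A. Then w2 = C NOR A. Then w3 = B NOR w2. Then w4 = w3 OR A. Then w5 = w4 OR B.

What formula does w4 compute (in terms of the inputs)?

w2 = C NOR A
w3 = B NOR w2 = B NOR (C NOR A)
w4 = w3 OR A = (B NOR (C NOR A)) OR A

(B NOR (C NOR A)) OR A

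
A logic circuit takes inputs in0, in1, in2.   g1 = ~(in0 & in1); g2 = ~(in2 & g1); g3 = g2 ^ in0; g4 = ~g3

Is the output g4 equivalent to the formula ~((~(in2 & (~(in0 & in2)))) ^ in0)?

No

g1 = ~(in0 & in1)
g2 = ~(in2 & g1) = ~(in2 & (~(in0 & in1)))
g3 = g2 ^ in0 = (~(in2 & (~(in0 & in1)))) ^ in0
g4 = ~g3 = ~((~(in2 & (~(in0 & in1)))) ^ in0)
At in0=1, in1=0, in2=1: circuit gives 0, formula gives 1.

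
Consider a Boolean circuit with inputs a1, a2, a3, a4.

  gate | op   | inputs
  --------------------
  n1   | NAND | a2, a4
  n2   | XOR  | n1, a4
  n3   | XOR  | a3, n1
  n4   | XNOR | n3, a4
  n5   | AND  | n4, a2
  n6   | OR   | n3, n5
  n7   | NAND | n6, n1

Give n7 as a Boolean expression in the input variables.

n1 = a2 NAND a4
n3 = a3 XOR n1 = a3 XOR (a2 NAND a4)
n4 = n3 XNOR a4 = (a3 XOR (a2 NAND a4)) XNOR a4
n5 = n4 AND a2 = ((a3 XOR (a2 NAND a4)) XNOR a4) AND a2
n6 = n3 OR n5 = (a3 XOR (a2 NAND a4)) OR (((a3 XOR (a2 NAND a4)) XNOR a4) AND a2)
n7 = n6 NAND n1 = ((a3 XOR (a2 NAND a4)) OR (((a3 XOR (a2 NAND a4)) XNOR a4) AND a2)) NAND (a2 NAND a4)

((a3 XOR (a2 NAND a4)) OR (((a3 XOR (a2 NAND a4)) XNOR a4) AND a2)) NAND (a2 NAND a4)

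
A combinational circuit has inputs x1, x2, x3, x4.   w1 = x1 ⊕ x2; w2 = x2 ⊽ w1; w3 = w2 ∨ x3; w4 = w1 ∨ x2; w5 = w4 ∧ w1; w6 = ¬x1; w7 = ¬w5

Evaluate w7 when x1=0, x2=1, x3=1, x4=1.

0

w1 = 0 ⊕ 1 = 1
w4 = 1 ∨ 1 = 1
w5 = 1 ∧ 1 = 1
w7 = ¬1 = 0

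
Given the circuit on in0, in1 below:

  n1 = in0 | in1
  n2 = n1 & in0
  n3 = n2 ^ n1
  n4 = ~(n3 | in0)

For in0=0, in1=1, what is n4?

0

n1 = 0 | 1 = 1
n2 = 1 & 0 = 0
n3 = 0 ^ 1 = 1
n4 = ~(1 | 0) = 0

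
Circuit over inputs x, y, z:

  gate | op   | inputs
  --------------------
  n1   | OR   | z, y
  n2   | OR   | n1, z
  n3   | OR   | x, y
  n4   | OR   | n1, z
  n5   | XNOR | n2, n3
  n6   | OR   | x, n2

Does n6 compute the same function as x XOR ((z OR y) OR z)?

n1 = z OR y
n2 = n1 OR z = (z OR y) OR z
n6 = x OR n2 = x OR ((z OR y) OR z)
At x=1, y=0, z=1: circuit gives 1, formula gives 0.

No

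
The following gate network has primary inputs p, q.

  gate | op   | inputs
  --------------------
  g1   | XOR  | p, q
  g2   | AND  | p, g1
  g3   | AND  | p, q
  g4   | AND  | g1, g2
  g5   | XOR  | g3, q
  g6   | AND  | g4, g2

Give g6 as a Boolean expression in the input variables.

g1 = p XOR q
g2 = p AND g1 = p AND (p XOR q)
g4 = g1 AND g2 = (p XOR q) AND (p AND (p XOR q))
g6 = g4 AND g2 = ((p XOR q) AND (p AND (p XOR q))) AND (p AND (p XOR q))

((p XOR q) AND (p AND (p XOR q))) AND (p AND (p XOR q))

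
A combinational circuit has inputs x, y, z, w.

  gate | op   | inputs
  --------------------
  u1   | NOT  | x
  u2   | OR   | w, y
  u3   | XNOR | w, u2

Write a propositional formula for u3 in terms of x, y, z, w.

u2 = w OR y
u3 = w XNOR u2 = w XNOR (w OR y)

w XNOR (w OR y)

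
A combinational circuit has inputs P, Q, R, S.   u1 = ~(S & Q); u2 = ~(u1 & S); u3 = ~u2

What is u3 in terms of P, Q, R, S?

u1 = ~(S & Q)
u2 = ~(u1 & S) = ~((~(S & Q)) & S)
u3 = ~u2 = ~(~((~(S & Q)) & S))

~(~((~(S & Q)) & S))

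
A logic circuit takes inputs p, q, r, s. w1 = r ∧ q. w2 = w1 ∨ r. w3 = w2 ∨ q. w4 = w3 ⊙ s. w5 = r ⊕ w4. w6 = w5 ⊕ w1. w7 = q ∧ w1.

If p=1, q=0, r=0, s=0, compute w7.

w1 = 0 ∧ 0 = 0
w7 = 0 ∧ 0 = 0

0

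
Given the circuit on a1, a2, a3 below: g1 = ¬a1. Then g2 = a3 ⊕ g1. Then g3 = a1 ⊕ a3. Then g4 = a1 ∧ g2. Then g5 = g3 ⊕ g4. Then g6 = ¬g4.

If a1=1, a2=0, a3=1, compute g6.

0

g1 = ¬1 = 0
g2 = 1 ⊕ 0 = 1
g4 = 1 ∧ 1 = 1
g6 = ¬1 = 0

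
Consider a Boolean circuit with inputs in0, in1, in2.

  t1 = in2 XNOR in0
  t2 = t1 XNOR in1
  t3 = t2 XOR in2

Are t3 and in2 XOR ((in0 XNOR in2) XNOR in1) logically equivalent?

Yes

t1 = in2 XNOR in0
t2 = t1 XNOR in1 = (in2 XNOR in0) XNOR in1
t3 = t2 XOR in2 = ((in2 XNOR in0) XNOR in1) XOR in2
At in0=0, in1=0, in2=0: circuit gives 0, formula gives 0.
At in0=0, in1=1, in2=0: circuit gives 1, formula gives 1.
Agrees on all 8 inputs.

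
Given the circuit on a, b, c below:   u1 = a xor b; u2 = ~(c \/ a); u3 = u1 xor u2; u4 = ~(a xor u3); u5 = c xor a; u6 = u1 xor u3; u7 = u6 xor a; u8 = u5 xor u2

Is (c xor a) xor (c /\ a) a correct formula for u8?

No

u2 = ~(c \/ a)
u5 = c xor a
u8 = u5 xor u2 = (c xor a) xor (~(c \/ a))
At a=0, b=0, c=0: circuit gives 1, formula gives 0.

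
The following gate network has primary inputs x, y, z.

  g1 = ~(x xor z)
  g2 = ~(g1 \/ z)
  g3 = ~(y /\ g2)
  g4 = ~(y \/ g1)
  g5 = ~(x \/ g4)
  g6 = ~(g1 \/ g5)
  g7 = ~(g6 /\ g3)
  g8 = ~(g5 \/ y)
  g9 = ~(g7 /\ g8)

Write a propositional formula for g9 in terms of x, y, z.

g1 = ~(x xor z)
g2 = ~(g1 \/ z) = ~((~(x xor z)) \/ z)
g3 = ~(y /\ g2) = ~(y /\ (~((~(x xor z)) \/ z)))
g4 = ~(y \/ g1) = ~(y \/ (~(x xor z)))
g5 = ~(x \/ g4) = ~(x \/ (~(y \/ (~(x xor z)))))
g6 = ~(g1 \/ g5) = ~((~(x xor z)) \/ (~(x \/ (~(y \/ (~(x xor z)))))))
g7 = ~(g6 /\ g3) = ~((~((~(x xor z)) \/ (~(x \/ (~(y \/ (~(x xor z)))))))) /\ (~(y /\ (~((~(x xor z)) \/ z)))))
g8 = ~(g5 \/ y) = ~((~(x \/ (~(y \/ (~(x xor z)))))) \/ y)
g9 = ~(g7 /\ g8) = ~((~((~((~(x xor z)) \/ (~(x \/ (~(y \/ (~(x xor z)))))))) /\ (~(y /\ (~((~(x xor z)) \/ z)))))) /\ (~((~(x \/ (~(y \/ (~(x xor z)))))) \/ y)))

~((~((~((~(x xor z)) \/ (~(x \/ (~(y \/ (~(x xor z)))))))) /\ (~(y /\ (~((~(x xor z)) \/ z)))))) /\ (~((~(x \/ (~(y \/ (~(x xor z)))))) \/ y)))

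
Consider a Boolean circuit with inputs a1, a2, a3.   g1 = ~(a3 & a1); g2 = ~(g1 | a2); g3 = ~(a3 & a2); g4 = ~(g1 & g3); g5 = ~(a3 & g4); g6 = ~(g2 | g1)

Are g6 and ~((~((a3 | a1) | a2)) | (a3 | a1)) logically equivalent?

g1 = ~(a3 & a1)
g2 = ~(g1 | a2) = ~((~(a3 & a1)) | a2)
g6 = ~(g2 | g1) = ~((~((~(a3 & a1)) | a2)) | (~(a3 & a1)))
At a1=0, a2=1, a3=0: circuit gives 0, formula gives 1.

No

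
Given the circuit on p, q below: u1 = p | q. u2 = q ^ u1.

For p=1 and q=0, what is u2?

1

u1 = 1 | 0 = 1
u2 = 0 ^ 1 = 1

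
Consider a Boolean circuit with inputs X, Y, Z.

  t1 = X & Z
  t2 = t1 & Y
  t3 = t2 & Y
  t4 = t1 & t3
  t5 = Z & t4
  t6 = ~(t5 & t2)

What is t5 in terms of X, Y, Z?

Z & ((X & Z) & (((X & Z) & Y) & Y))

t1 = X & Z
t2 = t1 & Y = (X & Z) & Y
t3 = t2 & Y = ((X & Z) & Y) & Y
t4 = t1 & t3 = (X & Z) & (((X & Z) & Y) & Y)
t5 = Z & t4 = Z & ((X & Z) & (((X & Z) & Y) & Y))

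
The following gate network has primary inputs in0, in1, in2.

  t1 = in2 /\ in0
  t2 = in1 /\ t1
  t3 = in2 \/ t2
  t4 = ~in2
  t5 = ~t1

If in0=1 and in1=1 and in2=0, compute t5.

t1 = 0 /\ 1 = 0
t5 = ~0 = 1

1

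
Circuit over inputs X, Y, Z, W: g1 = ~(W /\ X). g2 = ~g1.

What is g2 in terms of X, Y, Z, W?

~(~(W /\ X))

g1 = ~(W /\ X)
g2 = ~g1 = ~(~(W /\ X))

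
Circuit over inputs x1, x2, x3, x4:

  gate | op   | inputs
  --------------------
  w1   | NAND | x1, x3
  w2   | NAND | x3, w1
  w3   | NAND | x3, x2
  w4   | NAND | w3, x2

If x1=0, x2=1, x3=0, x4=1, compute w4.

0

w3 = 0 NAND 1 = 1
w4 = 1 NAND 1 = 0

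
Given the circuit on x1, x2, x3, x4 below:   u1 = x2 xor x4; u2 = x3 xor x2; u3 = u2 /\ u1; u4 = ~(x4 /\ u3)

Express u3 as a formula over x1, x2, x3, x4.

(x3 xor x2) /\ (x2 xor x4)

u1 = x2 xor x4
u2 = x3 xor x2
u3 = u2 /\ u1 = (x3 xor x2) /\ (x2 xor x4)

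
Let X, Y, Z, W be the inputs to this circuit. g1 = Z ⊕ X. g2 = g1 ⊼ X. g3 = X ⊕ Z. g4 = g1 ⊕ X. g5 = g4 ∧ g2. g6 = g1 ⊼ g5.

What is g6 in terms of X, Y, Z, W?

(Z ⊕ X) ⊼ (((Z ⊕ X) ⊕ X) ∧ ((Z ⊕ X) ⊼ X))

g1 = Z ⊕ X
g2 = g1 ⊼ X = (Z ⊕ X) ⊼ X
g4 = g1 ⊕ X = (Z ⊕ X) ⊕ X
g5 = g4 ∧ g2 = ((Z ⊕ X) ⊕ X) ∧ ((Z ⊕ X) ⊼ X)
g6 = g1 ⊼ g5 = (Z ⊕ X) ⊼ (((Z ⊕ X) ⊕ X) ∧ ((Z ⊕ X) ⊼ X))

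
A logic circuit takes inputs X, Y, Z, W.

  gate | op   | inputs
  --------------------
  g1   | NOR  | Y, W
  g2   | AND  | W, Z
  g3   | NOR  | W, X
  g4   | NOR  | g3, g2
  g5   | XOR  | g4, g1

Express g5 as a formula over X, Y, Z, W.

((W NOR X) NOR (W AND Z)) XOR (Y NOR W)

g1 = Y NOR W
g2 = W AND Z
g3 = W NOR X
g4 = g3 NOR g2 = (W NOR X) NOR (W AND Z)
g5 = g4 XOR g1 = ((W NOR X) NOR (W AND Z)) XOR (Y NOR W)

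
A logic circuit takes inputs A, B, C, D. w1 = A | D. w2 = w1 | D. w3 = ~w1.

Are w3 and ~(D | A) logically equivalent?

Yes

w1 = A | D
w3 = ~w1 = ~(A | D)
At A=0, B=0, C=0, D=1: circuit gives 0, formula gives 0.
At A=0, B=0, C=0, D=0: circuit gives 1, formula gives 1.
Agrees on all 16 inputs.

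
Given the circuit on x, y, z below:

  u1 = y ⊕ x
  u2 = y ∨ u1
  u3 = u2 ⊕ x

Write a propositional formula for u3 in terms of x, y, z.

u1 = y ⊕ x
u2 = y ∨ u1 = y ∨ (y ⊕ x)
u3 = u2 ⊕ x = (y ∨ (y ⊕ x)) ⊕ x

(y ∨ (y ⊕ x)) ⊕ x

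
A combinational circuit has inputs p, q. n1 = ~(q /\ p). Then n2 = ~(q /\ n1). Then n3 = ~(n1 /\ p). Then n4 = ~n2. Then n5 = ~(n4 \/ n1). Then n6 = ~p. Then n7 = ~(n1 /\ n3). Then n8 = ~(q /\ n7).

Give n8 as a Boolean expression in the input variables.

n1 = ~(q /\ p)
n3 = ~(n1 /\ p) = ~((~(q /\ p)) /\ p)
n7 = ~(n1 /\ n3) = ~((~(q /\ p)) /\ (~((~(q /\ p)) /\ p)))
n8 = ~(q /\ n7) = ~(q /\ (~((~(q /\ p)) /\ (~((~(q /\ p)) /\ p)))))

~(q /\ (~((~(q /\ p)) /\ (~((~(q /\ p)) /\ p)))))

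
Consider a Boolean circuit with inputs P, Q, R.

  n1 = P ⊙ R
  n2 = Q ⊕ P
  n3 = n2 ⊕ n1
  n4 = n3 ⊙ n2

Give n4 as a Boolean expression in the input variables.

n1 = P ⊙ R
n2 = Q ⊕ P
n3 = n2 ⊕ n1 = (Q ⊕ P) ⊕ (P ⊙ R)
n4 = n3 ⊙ n2 = ((Q ⊕ P) ⊕ (P ⊙ R)) ⊙ (Q ⊕ P)

((Q ⊕ P) ⊕ (P ⊙ R)) ⊙ (Q ⊕ P)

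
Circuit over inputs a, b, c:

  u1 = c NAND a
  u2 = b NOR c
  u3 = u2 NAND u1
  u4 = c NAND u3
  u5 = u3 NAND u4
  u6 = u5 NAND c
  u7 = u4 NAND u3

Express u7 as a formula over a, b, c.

u1 = c NAND a
u2 = b NOR c
u3 = u2 NAND u1 = (b NOR c) NAND (c NAND a)
u4 = c NAND u3 = c NAND ((b NOR c) NAND (c NAND a))
u7 = u4 NAND u3 = (c NAND ((b NOR c) NAND (c NAND a))) NAND ((b NOR c) NAND (c NAND a))

(c NAND ((b NOR c) NAND (c NAND a))) NAND ((b NOR c) NAND (c NAND a))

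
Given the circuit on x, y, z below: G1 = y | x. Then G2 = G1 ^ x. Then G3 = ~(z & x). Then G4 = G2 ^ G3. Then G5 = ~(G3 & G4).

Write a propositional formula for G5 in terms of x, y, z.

~((~(z & x)) & (((y | x) ^ x) ^ (~(z & x))))

G1 = y | x
G2 = G1 ^ x = (y | x) ^ x
G3 = ~(z & x)
G4 = G2 ^ G3 = ((y | x) ^ x) ^ (~(z & x))
G5 = ~(G3 & G4) = ~((~(z & x)) & (((y | x) ^ x) ^ (~(z & x))))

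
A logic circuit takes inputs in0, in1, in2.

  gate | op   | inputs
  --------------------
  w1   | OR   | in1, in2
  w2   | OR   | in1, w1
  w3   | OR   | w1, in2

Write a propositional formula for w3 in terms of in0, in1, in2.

w1 = in1 OR in2
w3 = w1 OR in2 = (in1 OR in2) OR in2

(in1 OR in2) OR in2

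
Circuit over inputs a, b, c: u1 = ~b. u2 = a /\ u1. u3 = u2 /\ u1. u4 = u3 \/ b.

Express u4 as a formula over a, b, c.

((a /\ ~b) /\ ~b) \/ b

u1 = ~b
u2 = a /\ u1 = a /\ ~b
u3 = u2 /\ u1 = (a /\ ~b) /\ ~b
u4 = u3 \/ b = ((a /\ ~b) /\ ~b) \/ b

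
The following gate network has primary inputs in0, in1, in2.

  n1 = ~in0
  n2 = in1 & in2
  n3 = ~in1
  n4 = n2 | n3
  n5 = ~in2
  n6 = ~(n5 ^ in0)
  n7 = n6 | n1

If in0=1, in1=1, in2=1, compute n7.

0

n1 = ~1 = 0
n5 = ~1 = 0
n6 = ~(0 ^ 1) = 0
n7 = 0 | 0 = 0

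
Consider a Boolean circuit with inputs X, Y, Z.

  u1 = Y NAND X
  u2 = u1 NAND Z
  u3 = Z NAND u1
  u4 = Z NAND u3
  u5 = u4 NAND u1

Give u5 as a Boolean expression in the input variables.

(Z NAND (Z NAND (Y NAND X))) NAND (Y NAND X)

u1 = Y NAND X
u3 = Z NAND u1 = Z NAND (Y NAND X)
u4 = Z NAND u3 = Z NAND (Z NAND (Y NAND X))
u5 = u4 NAND u1 = (Z NAND (Z NAND (Y NAND X))) NAND (Y NAND X)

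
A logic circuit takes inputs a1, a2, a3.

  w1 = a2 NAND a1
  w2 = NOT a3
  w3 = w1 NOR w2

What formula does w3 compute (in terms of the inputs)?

(a2 NAND a1) NOR NOT a3

w1 = a2 NAND a1
w2 = NOT a3
w3 = w1 NOR w2 = (a2 NAND a1) NOR NOT a3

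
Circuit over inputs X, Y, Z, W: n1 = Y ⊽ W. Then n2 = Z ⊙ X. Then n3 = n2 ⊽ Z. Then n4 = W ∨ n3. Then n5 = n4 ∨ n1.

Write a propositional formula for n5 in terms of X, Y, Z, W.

n1 = Y ⊽ W
n2 = Z ⊙ X
n3 = n2 ⊽ Z = (Z ⊙ X) ⊽ Z
n4 = W ∨ n3 = W ∨ ((Z ⊙ X) ⊽ Z)
n5 = n4 ∨ n1 = (W ∨ ((Z ⊙ X) ⊽ Z)) ∨ (Y ⊽ W)

(W ∨ ((Z ⊙ X) ⊽ Z)) ∨ (Y ⊽ W)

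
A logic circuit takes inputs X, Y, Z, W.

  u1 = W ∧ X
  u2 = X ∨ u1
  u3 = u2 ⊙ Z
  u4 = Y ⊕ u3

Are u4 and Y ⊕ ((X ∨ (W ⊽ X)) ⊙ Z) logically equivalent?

No

u1 = W ∧ X
u2 = X ∨ u1 = X ∨ (W ∧ X)
u3 = u2 ⊙ Z = (X ∨ (W ∧ X)) ⊙ Z
u4 = Y ⊕ u3 = Y ⊕ ((X ∨ (W ∧ X)) ⊙ Z)
At X=0, Y=0, Z=0, W=0: circuit gives 1, formula gives 0.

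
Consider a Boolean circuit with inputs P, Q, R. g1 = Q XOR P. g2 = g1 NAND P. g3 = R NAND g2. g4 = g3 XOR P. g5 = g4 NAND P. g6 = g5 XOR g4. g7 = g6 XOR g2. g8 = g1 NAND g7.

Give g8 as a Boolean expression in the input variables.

g1 = Q XOR P
g2 = g1 NAND P = (Q XOR P) NAND P
g3 = R NAND g2 = R NAND ((Q XOR P) NAND P)
g4 = g3 XOR P = (R NAND ((Q XOR P) NAND P)) XOR P
g5 = g4 NAND P = ((R NAND ((Q XOR P) NAND P)) XOR P) NAND P
g6 = g5 XOR g4 = (((R NAND ((Q XOR P) NAND P)) XOR P) NAND P) XOR ((R NAND ((Q XOR P) NAND P)) XOR P)
g7 = g6 XOR g2 = ((((R NAND ((Q XOR P) NAND P)) XOR P) NAND P) XOR ((R NAND ((Q XOR P) NAND P)) XOR P)) XOR ((Q XOR P) NAND P)
g8 = g1 NAND g7 = (Q XOR P) NAND (((((R NAND ((Q XOR P) NAND P)) XOR P) NAND P) XOR ((R NAND ((Q XOR P) NAND P)) XOR P)) XOR ((Q XOR P) NAND P))

(Q XOR P) NAND (((((R NAND ((Q XOR P) NAND P)) XOR P) NAND P) XOR ((R NAND ((Q XOR P) NAND P)) XOR P)) XOR ((Q XOR P) NAND P))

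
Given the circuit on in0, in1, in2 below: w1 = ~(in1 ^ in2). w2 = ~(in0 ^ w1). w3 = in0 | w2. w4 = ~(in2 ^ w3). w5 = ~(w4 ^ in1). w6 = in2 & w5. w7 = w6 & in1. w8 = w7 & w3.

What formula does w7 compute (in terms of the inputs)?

(in2 & (~((~(in2 ^ (in0 | (~(in0 ^ (~(in1 ^ in2))))))) ^ in1))) & in1

w1 = ~(in1 ^ in2)
w2 = ~(in0 ^ w1) = ~(in0 ^ (~(in1 ^ in2)))
w3 = in0 | w2 = in0 | (~(in0 ^ (~(in1 ^ in2))))
w4 = ~(in2 ^ w3) = ~(in2 ^ (in0 | (~(in0 ^ (~(in1 ^ in2))))))
w5 = ~(w4 ^ in1) = ~((~(in2 ^ (in0 | (~(in0 ^ (~(in1 ^ in2))))))) ^ in1)
w6 = in2 & w5 = in2 & (~((~(in2 ^ (in0 | (~(in0 ^ (~(in1 ^ in2))))))) ^ in1))
w7 = w6 & in1 = (in2 & (~((~(in2 ^ (in0 | (~(in0 ^ (~(in1 ^ in2))))))) ^ in1))) & in1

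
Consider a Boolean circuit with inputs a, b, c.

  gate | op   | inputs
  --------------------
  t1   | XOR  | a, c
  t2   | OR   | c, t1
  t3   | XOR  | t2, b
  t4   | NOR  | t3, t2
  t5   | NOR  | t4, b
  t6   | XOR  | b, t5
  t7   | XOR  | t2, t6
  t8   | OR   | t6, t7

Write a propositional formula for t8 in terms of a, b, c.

(b XOR ((((c OR (a XOR c)) XOR b) NOR (c OR (a XOR c))) NOR b)) OR ((c OR (a XOR c)) XOR (b XOR ((((c OR (a XOR c)) XOR b) NOR (c OR (a XOR c))) NOR b)))

t1 = a XOR c
t2 = c OR t1 = c OR (a XOR c)
t3 = t2 XOR b = (c OR (a XOR c)) XOR b
t4 = t3 NOR t2 = ((c OR (a XOR c)) XOR b) NOR (c OR (a XOR c))
t5 = t4 NOR b = (((c OR (a XOR c)) XOR b) NOR (c OR (a XOR c))) NOR b
t6 = b XOR t5 = b XOR ((((c OR (a XOR c)) XOR b) NOR (c OR (a XOR c))) NOR b)
t7 = t2 XOR t6 = (c OR (a XOR c)) XOR (b XOR ((((c OR (a XOR c)) XOR b) NOR (c OR (a XOR c))) NOR b))
t8 = t6 OR t7 = (b XOR ((((c OR (a XOR c)) XOR b) NOR (c OR (a XOR c))) NOR b)) OR ((c OR (a XOR c)) XOR (b XOR ((((c OR (a XOR c)) XOR b) NOR (c OR (a XOR c))) NOR b)))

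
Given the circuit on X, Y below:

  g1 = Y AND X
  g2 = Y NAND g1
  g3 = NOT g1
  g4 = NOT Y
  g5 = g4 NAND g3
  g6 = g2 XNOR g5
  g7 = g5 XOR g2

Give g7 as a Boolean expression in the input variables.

(NOT Y NAND NOT (Y AND X)) XOR (Y NAND (Y AND X))

g1 = Y AND X
g2 = Y NAND g1 = Y NAND (Y AND X)
g3 = NOT g1 = NOT (Y AND X)
g4 = NOT Y
g5 = g4 NAND g3 = NOT Y NAND NOT (Y AND X)
g7 = g5 XOR g2 = (NOT Y NAND NOT (Y AND X)) XOR (Y NAND (Y AND X))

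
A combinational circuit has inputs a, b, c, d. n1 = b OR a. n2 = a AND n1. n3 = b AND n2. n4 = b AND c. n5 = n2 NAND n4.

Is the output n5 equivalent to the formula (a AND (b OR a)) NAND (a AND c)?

n1 = b OR a
n2 = a AND n1 = a AND (b OR a)
n4 = b AND c
n5 = n2 NAND n4 = (a AND (b OR a)) NAND (b AND c)
At a=1, b=0, c=1, d=0: circuit gives 1, formula gives 0.

No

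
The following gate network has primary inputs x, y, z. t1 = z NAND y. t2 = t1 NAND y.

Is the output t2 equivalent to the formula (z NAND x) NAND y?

t1 = z NAND y
t2 = t1 NAND y = (z NAND y) NAND y
At x=0, y=1, z=1: circuit gives 1, formula gives 0.

No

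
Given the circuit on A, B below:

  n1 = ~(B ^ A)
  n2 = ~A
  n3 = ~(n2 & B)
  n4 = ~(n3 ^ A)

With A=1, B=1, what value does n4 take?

1

n2 = ~1 = 0
n3 = ~(0 & 1) = 1
n4 = ~(1 ^ 1) = 1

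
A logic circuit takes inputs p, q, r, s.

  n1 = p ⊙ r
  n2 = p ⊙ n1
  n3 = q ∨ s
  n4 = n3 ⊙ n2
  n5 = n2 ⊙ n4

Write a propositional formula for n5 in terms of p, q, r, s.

(p ⊙ (p ⊙ r)) ⊙ ((q ∨ s) ⊙ (p ⊙ (p ⊙ r)))

n1 = p ⊙ r
n2 = p ⊙ n1 = p ⊙ (p ⊙ r)
n3 = q ∨ s
n4 = n3 ⊙ n2 = (q ∨ s) ⊙ (p ⊙ (p ⊙ r))
n5 = n2 ⊙ n4 = (p ⊙ (p ⊙ r)) ⊙ ((q ∨ s) ⊙ (p ⊙ (p ⊙ r)))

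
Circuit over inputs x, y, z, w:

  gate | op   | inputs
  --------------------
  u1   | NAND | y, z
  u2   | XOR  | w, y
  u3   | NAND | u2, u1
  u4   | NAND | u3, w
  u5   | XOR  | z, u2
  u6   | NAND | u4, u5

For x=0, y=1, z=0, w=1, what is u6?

1

u1 = 1 NAND 0 = 1
u2 = 1 XOR 1 = 0
u3 = 0 NAND 1 = 1
u4 = 1 NAND 1 = 0
u5 = 0 XOR 0 = 0
u6 = 0 NAND 0 = 1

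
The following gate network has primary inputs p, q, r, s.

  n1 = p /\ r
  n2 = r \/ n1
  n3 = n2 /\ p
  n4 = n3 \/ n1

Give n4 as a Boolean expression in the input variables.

((r \/ (p /\ r)) /\ p) \/ (p /\ r)

n1 = p /\ r
n2 = r \/ n1 = r \/ (p /\ r)
n3 = n2 /\ p = (r \/ (p /\ r)) /\ p
n4 = n3 \/ n1 = ((r \/ (p /\ r)) /\ p) \/ (p /\ r)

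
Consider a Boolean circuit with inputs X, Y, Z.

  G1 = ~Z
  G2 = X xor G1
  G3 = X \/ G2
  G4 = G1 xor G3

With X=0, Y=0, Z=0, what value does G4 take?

G1 = ~0 = 1
G2 = 0 xor 1 = 1
G3 = 0 \/ 1 = 1
G4 = 1 xor 1 = 0

0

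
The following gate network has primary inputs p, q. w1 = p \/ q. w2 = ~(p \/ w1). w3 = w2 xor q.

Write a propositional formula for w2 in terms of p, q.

w1 = p \/ q
w2 = ~(p \/ w1) = ~(p \/ (p \/ q))

~(p \/ (p \/ q))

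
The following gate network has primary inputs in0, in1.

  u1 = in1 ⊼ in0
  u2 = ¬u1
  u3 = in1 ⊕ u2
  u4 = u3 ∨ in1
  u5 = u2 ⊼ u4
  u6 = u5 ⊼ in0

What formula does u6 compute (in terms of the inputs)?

u1 = in1 ⊼ in0
u2 = ¬u1 = ¬(in1 ⊼ in0)
u3 = in1 ⊕ u2 = in1 ⊕ ¬(in1 ⊼ in0)
u4 = u3 ∨ in1 = (in1 ⊕ ¬(in1 ⊼ in0)) ∨ in1
u5 = u2 ⊼ u4 = ¬(in1 ⊼ in0) ⊼ ((in1 ⊕ ¬(in1 ⊼ in0)) ∨ in1)
u6 = u5 ⊼ in0 = (¬(in1 ⊼ in0) ⊼ ((in1 ⊕ ¬(in1 ⊼ in0)) ∨ in1)) ⊼ in0

(¬(in1 ⊼ in0) ⊼ ((in1 ⊕ ¬(in1 ⊼ in0)) ∨ in1)) ⊼ in0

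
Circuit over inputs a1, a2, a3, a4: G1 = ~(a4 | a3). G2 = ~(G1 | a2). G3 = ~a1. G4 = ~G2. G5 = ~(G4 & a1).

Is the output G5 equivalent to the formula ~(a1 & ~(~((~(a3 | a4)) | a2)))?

Yes

G1 = ~(a4 | a3)
G2 = ~(G1 | a2) = ~((~(a4 | a3)) | a2)
G4 = ~G2 = ~(~((~(a4 | a3)) | a2))
G5 = ~(G4 & a1) = ~(~(~((~(a4 | a3)) | a2)) & a1)
At a1=1, a2=0, a3=0, a4=0: circuit gives 0, formula gives 0.
At a1=0, a2=0, a3=0, a4=0: circuit gives 1, formula gives 1.
Agrees on all 16 inputs.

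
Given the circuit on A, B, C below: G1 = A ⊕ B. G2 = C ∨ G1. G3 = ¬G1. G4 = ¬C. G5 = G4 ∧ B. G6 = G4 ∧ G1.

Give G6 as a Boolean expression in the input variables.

G1 = A ⊕ B
G4 = ¬C
G6 = G4 ∧ G1 = ¬C ∧ (A ⊕ B)

¬C ∧ (A ⊕ B)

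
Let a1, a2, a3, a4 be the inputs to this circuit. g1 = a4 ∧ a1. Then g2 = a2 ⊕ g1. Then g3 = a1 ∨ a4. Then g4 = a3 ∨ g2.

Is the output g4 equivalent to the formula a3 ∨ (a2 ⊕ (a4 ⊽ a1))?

No

g1 = a4 ∧ a1
g2 = a2 ⊕ g1 = a2 ⊕ (a4 ∧ a1)
g4 = a3 ∨ g2 = a3 ∨ (a2 ⊕ (a4 ∧ a1))
At a1=0, a2=0, a3=0, a4=0: circuit gives 0, formula gives 1.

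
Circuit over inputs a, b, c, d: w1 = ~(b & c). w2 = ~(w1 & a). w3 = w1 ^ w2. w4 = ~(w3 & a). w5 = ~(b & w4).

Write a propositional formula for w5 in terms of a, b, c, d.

~(b & (~(((~(b & c)) ^ (~((~(b & c)) & a))) & a)))

w1 = ~(b & c)
w2 = ~(w1 & a) = ~((~(b & c)) & a)
w3 = w1 ^ w2 = (~(b & c)) ^ (~((~(b & c)) & a))
w4 = ~(w3 & a) = ~(((~(b & c)) ^ (~((~(b & c)) & a))) & a)
w5 = ~(b & w4) = ~(b & (~(((~(b & c)) ^ (~((~(b & c)) & a))) & a)))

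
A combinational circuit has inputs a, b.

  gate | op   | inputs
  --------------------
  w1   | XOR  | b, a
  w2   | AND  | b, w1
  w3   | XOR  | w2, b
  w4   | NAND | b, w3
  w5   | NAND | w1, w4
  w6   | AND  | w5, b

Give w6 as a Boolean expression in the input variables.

((b XOR a) NAND (b NAND ((b AND (b XOR a)) XOR b))) AND b

w1 = b XOR a
w2 = b AND w1 = b AND (b XOR a)
w3 = w2 XOR b = (b AND (b XOR a)) XOR b
w4 = b NAND w3 = b NAND ((b AND (b XOR a)) XOR b)
w5 = w1 NAND w4 = (b XOR a) NAND (b NAND ((b AND (b XOR a)) XOR b))
w6 = w5 AND b = ((b XOR a) NAND (b NAND ((b AND (b XOR a)) XOR b))) AND b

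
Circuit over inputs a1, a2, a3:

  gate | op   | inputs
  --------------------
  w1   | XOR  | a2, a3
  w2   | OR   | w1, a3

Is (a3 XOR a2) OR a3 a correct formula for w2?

Yes

w1 = a2 XOR a3
w2 = w1 OR a3 = (a2 XOR a3) OR a3
At a1=0, a2=0, a3=0: circuit gives 0, formula gives 0.
At a1=0, a2=0, a3=1: circuit gives 1, formula gives 1.
Agrees on all 8 inputs.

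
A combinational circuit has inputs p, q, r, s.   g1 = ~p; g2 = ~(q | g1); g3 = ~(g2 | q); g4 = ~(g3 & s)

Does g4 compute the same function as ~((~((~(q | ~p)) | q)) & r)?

g1 = ~p
g2 = ~(q | g1) = ~(q | ~p)
g3 = ~(g2 | q) = ~((~(q | ~p)) | q)
g4 = ~(g3 & s) = ~((~((~(q | ~p)) | q)) & s)
At p=0, q=0, r=0, s=1: circuit gives 0, formula gives 1.

No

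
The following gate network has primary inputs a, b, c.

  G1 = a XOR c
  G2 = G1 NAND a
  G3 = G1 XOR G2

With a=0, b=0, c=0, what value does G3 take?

1

G1 = 0 XOR 0 = 0
G2 = 0 NAND 0 = 1
G3 = 0 XOR 1 = 1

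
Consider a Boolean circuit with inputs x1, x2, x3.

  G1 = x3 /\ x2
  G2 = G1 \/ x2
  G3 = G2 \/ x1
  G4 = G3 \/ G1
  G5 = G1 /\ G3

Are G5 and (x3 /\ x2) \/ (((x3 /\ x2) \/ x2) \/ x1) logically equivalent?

G1 = x3 /\ x2
G2 = G1 \/ x2 = (x3 /\ x2) \/ x2
G3 = G2 \/ x1 = ((x3 /\ x2) \/ x2) \/ x1
G5 = G1 /\ G3 = (x3 /\ x2) /\ (((x3 /\ x2) \/ x2) \/ x1)
At x1=0, x2=1, x3=0: circuit gives 0, formula gives 1.

No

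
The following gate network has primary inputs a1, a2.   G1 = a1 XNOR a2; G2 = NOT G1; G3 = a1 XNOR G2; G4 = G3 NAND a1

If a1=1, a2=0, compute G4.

G1 = 1 XNOR 0 = 0
G2 = NOT 0 = 1
G3 = 1 XNOR 1 = 1
G4 = 1 NAND 1 = 0

0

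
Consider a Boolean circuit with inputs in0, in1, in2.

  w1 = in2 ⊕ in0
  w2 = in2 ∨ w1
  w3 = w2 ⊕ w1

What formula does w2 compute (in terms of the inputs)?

w1 = in2 ⊕ in0
w2 = in2 ∨ w1 = in2 ∨ (in2 ⊕ in0)

in2 ∨ (in2 ⊕ in0)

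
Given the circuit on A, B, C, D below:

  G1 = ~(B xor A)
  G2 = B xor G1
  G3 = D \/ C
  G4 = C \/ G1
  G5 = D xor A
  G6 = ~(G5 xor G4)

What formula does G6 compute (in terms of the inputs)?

G1 = ~(B xor A)
G4 = C \/ G1 = C \/ (~(B xor A))
G5 = D xor A
G6 = ~(G5 xor G4) = ~((D xor A) xor (C \/ (~(B xor A))))

~((D xor A) xor (C \/ (~(B xor A))))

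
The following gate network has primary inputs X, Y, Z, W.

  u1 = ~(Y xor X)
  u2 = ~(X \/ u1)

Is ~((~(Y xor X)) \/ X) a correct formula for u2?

Yes

u1 = ~(Y xor X)
u2 = ~(X \/ u1) = ~(X \/ (~(Y xor X)))
At X=0, Y=0, Z=0, W=0: circuit gives 0, formula gives 0.
At X=0, Y=1, Z=0, W=0: circuit gives 1, formula gives 1.
Agrees on all 16 inputs.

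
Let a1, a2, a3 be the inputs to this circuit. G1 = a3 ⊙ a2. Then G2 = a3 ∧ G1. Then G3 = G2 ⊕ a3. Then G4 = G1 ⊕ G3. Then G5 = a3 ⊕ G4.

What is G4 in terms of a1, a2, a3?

G1 = a3 ⊙ a2
G2 = a3 ∧ G1 = a3 ∧ (a3 ⊙ a2)
G3 = G2 ⊕ a3 = (a3 ∧ (a3 ⊙ a2)) ⊕ a3
G4 = G1 ⊕ G3 = (a3 ⊙ a2) ⊕ ((a3 ∧ (a3 ⊙ a2)) ⊕ a3)

(a3 ⊙ a2) ⊕ ((a3 ∧ (a3 ⊙ a2)) ⊕ a3)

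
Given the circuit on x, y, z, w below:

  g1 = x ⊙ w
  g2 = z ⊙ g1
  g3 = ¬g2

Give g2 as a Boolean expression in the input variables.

g1 = x ⊙ w
g2 = z ⊙ g1 = z ⊙ (x ⊙ w)

z ⊙ (x ⊙ w)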